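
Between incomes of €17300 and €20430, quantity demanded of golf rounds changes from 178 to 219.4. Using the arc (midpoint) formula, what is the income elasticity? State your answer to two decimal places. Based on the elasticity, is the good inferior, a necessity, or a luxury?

1.26 (luxury)

ΔQ = 219.4 − 178 = 41.4; midpoint Q̄ = (178 + 219.4)/2 = 198.7.
ΔI = 20430 − 17300 = 3130; midpoint Ī = (17300 + 20430)/2 = 18865.
η = (ΔQ/Q̄) ÷ (ΔI/Ī) = (41.4/198.7) ÷ (3130/18865) = 1.26.
η > 1 ⇒ luxury.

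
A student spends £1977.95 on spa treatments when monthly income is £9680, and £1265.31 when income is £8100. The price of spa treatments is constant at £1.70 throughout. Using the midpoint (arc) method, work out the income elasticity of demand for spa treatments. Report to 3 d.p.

2.473

With a constant price, Q₁ = 1977.95/1.70 = 1163.500 and Q₂ = 1265.31/1.70 = 744.300 (equivalently, work directly with expenditure since P cancels).
Midpoint %ΔQ = (1265.31 − 1977.95)/1621.63 = -0.43946; midpoint %ΔI = (8100 − 9680)/8890 = -0.17773.
η = -0.43946 / -0.17773 = 2.473.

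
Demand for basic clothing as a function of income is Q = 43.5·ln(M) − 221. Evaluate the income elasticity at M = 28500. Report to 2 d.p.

0.19

At M = 28500: Q = 225.208.
dQ/dM = 43.5/M = 0.00152632 at this income.
η = (dQ/dM)·(M/Q) = 0.00152632 × (28500/225.208) = 0.19.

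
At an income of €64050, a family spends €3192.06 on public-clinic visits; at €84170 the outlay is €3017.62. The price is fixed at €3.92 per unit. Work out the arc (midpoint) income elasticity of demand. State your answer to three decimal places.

-0.207

With a constant price, Q₁ = 3192.06/3.92 = 814.301 and Q₂ = 3017.62/3.92 = 769.801 (equivalently, work directly with expenditure since P cancels).
Midpoint %ΔQ = (3017.62 − 3192.06)/3104.84 = -0.05618; midpoint %ΔI = (84170 − 64050)/74110 = 0.27149.
η = -0.05618 / 0.27149 = -0.207.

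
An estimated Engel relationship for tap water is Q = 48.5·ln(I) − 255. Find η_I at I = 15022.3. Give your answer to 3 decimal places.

0.229

At I = 15022.3: Q = 211.439.
dQ/dI = 48.5/I = 0.00322853 at this income.
η = (dQ/dI)·(I/Q) = 0.00322853 × (15022.3/211.439) = 0.229.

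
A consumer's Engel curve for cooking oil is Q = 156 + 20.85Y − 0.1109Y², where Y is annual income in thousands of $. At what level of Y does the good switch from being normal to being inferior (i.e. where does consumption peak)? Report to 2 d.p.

94.00

dQ/dY = 20.85 − 0.2218Y.
The good is inferior where dQ/dY < 0. Setting dQ/dY = 0 gives Y = 20.85 / 0.2218 = 94.00.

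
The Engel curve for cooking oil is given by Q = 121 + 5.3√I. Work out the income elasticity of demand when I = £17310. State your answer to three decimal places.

At I = 17310: Q = 818.308.
dQ/dI = 5.3/(2√I) = 0.0201418 at this income.
η = (dQ/dI)·(I/Q) = 0.0201418 × (17310/818.308) = 0.426.

0.426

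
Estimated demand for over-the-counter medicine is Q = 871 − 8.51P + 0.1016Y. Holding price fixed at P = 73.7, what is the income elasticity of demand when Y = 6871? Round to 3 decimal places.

At P = 73.7, Y = 6871: Q = 941.907.
Holding P constant, ∂Q/∂Y = 0.1016.
η_Y = (∂Q/∂Y)·(Y/Q) = 0.1016 × (6871/941.907) = 0.741.

0.741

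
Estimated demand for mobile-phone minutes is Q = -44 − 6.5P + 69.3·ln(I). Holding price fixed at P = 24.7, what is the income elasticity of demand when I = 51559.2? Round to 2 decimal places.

0.13

At P = 24.7, I = 51559.2: Q = 547.389.
Holding P constant, ∂Q/∂I = 69.3/I = 0.00134409.
η_I = (∂Q/∂I)·(I/Q) = 0.00134409 × (51559.2/547.389) = 0.13.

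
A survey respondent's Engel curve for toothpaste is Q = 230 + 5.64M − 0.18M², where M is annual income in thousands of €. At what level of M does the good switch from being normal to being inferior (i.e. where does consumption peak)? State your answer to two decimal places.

dQ/dM = 5.64 − 0.36M.
The good is inferior where dQ/dM < 0. Setting dQ/dM = 0 gives M = 5.64 / 0.36 = 15.67.

15.67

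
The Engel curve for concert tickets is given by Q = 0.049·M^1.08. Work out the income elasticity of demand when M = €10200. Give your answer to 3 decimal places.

1.080

For Q = A·M^β the income elasticity is constant and equal to β.
Here β = 1.08, so η = 1.080.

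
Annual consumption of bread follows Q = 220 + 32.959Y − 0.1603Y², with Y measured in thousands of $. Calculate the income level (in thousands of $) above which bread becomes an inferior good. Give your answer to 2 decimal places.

102.80

dQ/dY = 32.959 − 0.3206Y.
The good is inferior where dQ/dY < 0. Setting dQ/dY = 0 gives Y = 32.959 / 0.3206 = 102.80.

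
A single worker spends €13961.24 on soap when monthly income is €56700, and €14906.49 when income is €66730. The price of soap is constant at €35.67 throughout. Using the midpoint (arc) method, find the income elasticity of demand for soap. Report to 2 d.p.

0.40

With a constant price, Q₁ = 13961.24/35.67 = 391.400 and Q₂ = 14906.49/35.67 = 417.900 (equivalently, work directly with expenditure since P cancels).
Midpoint %ΔQ = (14906.49 − 13961.24)/14433.87 = 0.06549; midpoint %ΔI = (66730 − 56700)/61715 = 0.16252.
η = 0.06549 / 0.16252 = 0.40.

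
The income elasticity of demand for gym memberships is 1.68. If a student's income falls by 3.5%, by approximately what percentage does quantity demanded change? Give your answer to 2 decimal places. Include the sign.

%ΔQ ≈ η × %ΔI = 1.68 × (-3.5%) = -5.88%.

-5.88%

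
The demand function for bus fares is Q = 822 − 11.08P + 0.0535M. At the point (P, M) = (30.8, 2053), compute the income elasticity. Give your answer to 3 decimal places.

At P = 30.8, M = 2053: Q = 590.572.
Holding P constant, ∂Q/∂M = 0.0535.
η_M = (∂Q/∂M)·(M/Q) = 0.0535 × (2053/590.572) = 0.186.

0.186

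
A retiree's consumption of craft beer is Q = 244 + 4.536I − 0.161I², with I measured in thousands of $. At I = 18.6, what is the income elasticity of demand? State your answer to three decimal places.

-0.099

At I = 18.6: Q = 272.6700.
dQ/dI = 4.536 − 0.322I = -1.45320.
η = (dQ/dI)·(I/Q) = -1.45320 × (18.6/272.6700) = -0.099.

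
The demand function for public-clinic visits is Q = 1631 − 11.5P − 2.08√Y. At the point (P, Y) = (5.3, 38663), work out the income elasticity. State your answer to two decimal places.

-0.18

At P = 5.3, Y = 38663: Q = 1161.061.
Holding P constant, ∂Q/∂Y = -2.08/(2√Y) = -0.00528915.
η_Y = (∂Q/∂Y)·(Y/Q) = -0.00528915 × (38663/1161.061) = -0.18.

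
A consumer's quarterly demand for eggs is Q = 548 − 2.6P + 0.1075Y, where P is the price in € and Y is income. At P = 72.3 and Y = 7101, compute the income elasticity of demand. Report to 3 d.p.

0.680

At P = 72.3, Y = 7101: Q = 1123.378.
Holding P constant, ∂Q/∂Y = 0.1075.
η_Y = (∂Q/∂Y)·(Y/Q) = 0.1075 × (7101/1123.378) = 0.680.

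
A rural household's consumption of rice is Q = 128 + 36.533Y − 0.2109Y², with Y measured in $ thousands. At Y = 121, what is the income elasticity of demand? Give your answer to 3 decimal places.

At Y = 121: Q = 1460.7061.
dQ/dY = 36.533 − 0.4218Y = -14.50480.
η = (dQ/dY)·(Y/Q) = -14.50480 × (121/1460.7061) = -1.202.

-1.202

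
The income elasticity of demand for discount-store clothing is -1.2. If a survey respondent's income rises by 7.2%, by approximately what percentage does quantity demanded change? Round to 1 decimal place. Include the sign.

%ΔQ ≈ η × %ΔI = -1.2 × 7.2% = -8.6%.

-8.6%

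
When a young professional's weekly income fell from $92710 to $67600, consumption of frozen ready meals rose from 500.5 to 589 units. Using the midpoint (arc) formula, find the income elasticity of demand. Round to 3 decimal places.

-0.519

ΔQ = 589 − 500.5 = 88.5; midpoint Q̄ = (500.5 + 589)/2 = 544.75.
ΔI = 67600 − 92710 = -25110; midpoint Ī = (92710 + 67600)/2 = 80155.
η = (ΔQ/Q̄) ÷ (ΔI/Ī) = (88.5/544.75) ÷ (-25110/80155) = -0.519.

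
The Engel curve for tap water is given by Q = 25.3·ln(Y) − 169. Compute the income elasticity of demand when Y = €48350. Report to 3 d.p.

0.244

At Y = 48350: Q = 103.891.
dQ/dY = 25.3/Y = 0.000523268 at this income.
η = (dQ/dY)·(Y/Q) = 0.000523268 × (48350/103.891) = 0.244.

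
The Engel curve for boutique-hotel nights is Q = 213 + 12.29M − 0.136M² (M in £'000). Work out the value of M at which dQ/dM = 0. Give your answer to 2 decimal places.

45.18

dQ/dM = 12.29 − 0.272M.
The good is inferior where dQ/dM < 0. Setting dQ/dM = 0 gives M = 12.29 / 0.272 = 45.18.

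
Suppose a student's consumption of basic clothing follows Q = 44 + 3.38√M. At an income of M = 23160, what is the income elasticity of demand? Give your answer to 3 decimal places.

0.461

At M = 23160: Q = 558.382.
dQ/dM = 3.38/(2√M) = 0.011105 at this income.
η = (dQ/dM)·(M/Q) = 0.011105 × (23160/558.382) = 0.461.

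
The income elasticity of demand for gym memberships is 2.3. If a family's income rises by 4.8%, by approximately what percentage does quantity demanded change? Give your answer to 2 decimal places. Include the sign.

11.04%

%ΔQ ≈ η × %ΔI = 2.3 × 4.8% = 11.04%.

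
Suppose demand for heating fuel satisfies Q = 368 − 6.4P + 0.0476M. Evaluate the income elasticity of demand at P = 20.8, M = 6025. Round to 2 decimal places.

0.55

At P = 20.8, M = 6025: Q = 521.670.
Holding P constant, ∂Q/∂M = 0.0476.
η_M = (∂Q/∂M)·(M/Q) = 0.0476 × (6025/521.670) = 0.55.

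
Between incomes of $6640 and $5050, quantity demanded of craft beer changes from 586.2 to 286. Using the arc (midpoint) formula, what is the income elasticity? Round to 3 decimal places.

ΔQ = 286 − 586.2 = -300.2; midpoint Q̄ = (586.2 + 286)/2 = 436.1.
ΔI = 5050 − 6640 = -1590; midpoint Ī = (6640 + 5050)/2 = 5845.
η = (ΔQ/Q̄) ÷ (ΔI/Ī) = (-300.2/436.1) ÷ (-1590/5845) = 2.531.

2.531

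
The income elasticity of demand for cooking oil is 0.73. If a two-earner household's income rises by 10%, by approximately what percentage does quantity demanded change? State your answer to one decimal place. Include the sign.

%ΔQ ≈ η × %ΔI = 0.73 × 10% = 7.3%.

7.3%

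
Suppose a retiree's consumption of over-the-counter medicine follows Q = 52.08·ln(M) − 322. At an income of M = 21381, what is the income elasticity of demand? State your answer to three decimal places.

0.264

At M = 21381: Q = 197.251.
dQ/dM = 52.08/M = 0.00243581 at this income.
η = (dQ/dM)·(M/Q) = 0.00243581 × (21381/197.251) = 0.264.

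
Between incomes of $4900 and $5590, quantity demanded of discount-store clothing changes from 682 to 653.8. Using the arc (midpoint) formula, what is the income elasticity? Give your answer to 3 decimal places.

ΔQ = 653.8 − 682 = -28.2; midpoint Q̄ = (682 + 653.8)/2 = 667.9.
ΔI = 5590 − 4900 = 690; midpoint Ī = (4900 + 5590)/2 = 5245.
η = (ΔQ/Q̄) ÷ (ΔI/Ī) = (-28.2/667.9) ÷ (690/5245) = -0.321.

-0.321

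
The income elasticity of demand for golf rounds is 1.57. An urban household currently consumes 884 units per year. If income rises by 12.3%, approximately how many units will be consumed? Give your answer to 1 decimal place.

1054.7

%ΔQ ≈ η × %ΔI = 1.57 × 12.3% = 19.311%.
New Q ≈ 884 × (1 + 0.19311) = 1054.7.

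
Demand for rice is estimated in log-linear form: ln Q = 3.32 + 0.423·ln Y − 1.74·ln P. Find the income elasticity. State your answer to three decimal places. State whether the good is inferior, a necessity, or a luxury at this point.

In a log-linear demand, the coefficient on ln Y is the income elasticity.
So η = 0.423.
0 < η < 1 ⇒ necessity.

0.423 (necessity)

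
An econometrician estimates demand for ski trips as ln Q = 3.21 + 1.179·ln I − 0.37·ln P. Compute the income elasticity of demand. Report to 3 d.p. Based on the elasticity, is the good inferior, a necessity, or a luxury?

1.179 (luxury)

In a log-linear demand, the coefficient on ln I is the income elasticity.
So η = 1.179.
η > 1 ⇒ luxury.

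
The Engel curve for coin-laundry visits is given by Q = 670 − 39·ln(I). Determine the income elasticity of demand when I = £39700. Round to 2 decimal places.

At I = 39700: Q = 257.025.
dQ/dI = -39/I = -0.000982368 at this income.
η = (dQ/dI)·(I/Q) = -0.000982368 × (39700/257.025) = -0.15.

-0.15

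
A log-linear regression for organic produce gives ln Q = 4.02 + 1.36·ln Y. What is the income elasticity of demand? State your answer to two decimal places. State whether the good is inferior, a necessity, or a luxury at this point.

In a log-linear demand, the coefficient on ln Y is the income elasticity.
So η = 1.36.
η > 1 ⇒ luxury.

1.36 (luxury)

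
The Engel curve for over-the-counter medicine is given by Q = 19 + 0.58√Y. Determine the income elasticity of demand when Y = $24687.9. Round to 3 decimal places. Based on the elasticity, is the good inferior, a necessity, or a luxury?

At Y = 24687.9: Q = 110.132.
dQ/dY = 0.58/(2√Y) = 0.00184568 at this income.
η = (dQ/dY)·(Y/Q) = 0.00184568 × (24687.9/110.132) = 0.414.
Since 0 < η < 1, the good is a necessity.

0.414 (necessity)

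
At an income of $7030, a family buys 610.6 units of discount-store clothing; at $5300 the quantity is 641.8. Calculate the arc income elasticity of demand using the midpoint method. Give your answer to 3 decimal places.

-0.178

ΔQ = 641.8 − 610.6 = 31.2; midpoint Q̄ = (610.6 + 641.8)/2 = 626.2.
ΔI = 5300 − 7030 = -1730; midpoint Ī = (7030 + 5300)/2 = 6165.
η = (ΔQ/Q̄) ÷ (ΔI/Ī) = (31.2/626.2) ÷ (-1730/6165) = -0.178.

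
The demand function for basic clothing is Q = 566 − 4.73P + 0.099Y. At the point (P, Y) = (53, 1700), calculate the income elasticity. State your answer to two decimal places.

At P = 53, Y = 1700: Q = 483.610.
Holding P constant, ∂Q/∂Y = 0.099.
η_Y = (∂Q/∂Y)·(Y/Q) = 0.099 × (1700/483.610) = 0.35.

0.35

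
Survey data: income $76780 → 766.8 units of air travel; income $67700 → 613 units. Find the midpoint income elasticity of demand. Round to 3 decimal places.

ΔQ = 613 − 766.8 = -153.8; midpoint Q̄ = (766.8 + 613)/2 = 689.9.
ΔI = 67700 − 76780 = -9080; midpoint Ī = (76780 + 67700)/2 = 72240.
η = (ΔQ/Q̄) ÷ (ΔI/Ī) = (-153.8/689.9) ÷ (-9080/72240) = 1.774.

1.774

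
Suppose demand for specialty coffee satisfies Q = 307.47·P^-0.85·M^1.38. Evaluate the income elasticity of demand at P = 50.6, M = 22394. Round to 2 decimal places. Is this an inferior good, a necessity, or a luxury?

For a multiplicative demand Q = A·P^α·M^β, the income elasticity is β everywhere.
Here β = 1.38, so η = 1.38.
Since η > 1, this is a luxury.

1.38 (luxury)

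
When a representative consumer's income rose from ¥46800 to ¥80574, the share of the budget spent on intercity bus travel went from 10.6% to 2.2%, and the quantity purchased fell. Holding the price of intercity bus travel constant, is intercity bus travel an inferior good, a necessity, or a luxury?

Quantity demanded falls as income rises, so η < 0.

inferior good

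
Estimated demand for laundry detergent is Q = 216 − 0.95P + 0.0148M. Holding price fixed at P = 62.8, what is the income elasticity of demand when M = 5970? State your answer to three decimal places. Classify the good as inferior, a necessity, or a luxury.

At P = 62.8, M = 5970: Q = 244.696.
Holding P constant, ∂Q/∂M = 0.0148.
η_M = (∂Q/∂M)·(M/Q) = 0.0148 × (5970/244.696) = 0.361.
Since 0 < η < 1, this is a necessity.

0.361 (necessity)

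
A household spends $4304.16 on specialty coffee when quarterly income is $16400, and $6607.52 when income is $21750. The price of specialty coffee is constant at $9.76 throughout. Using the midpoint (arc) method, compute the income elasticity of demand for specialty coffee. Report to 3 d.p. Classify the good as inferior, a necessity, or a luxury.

With a constant price, Q₁ = 4304.16/9.76 = 441.000 and Q₂ = 6607.52/9.76 = 677.000 (equivalently, work directly with expenditure since P cancels).
Midpoint %ΔQ = (6607.52 − 4304.16)/5455.84 = 0.42218; midpoint %ΔI = (21750 − 16400)/19075 = 0.28047.
η = 0.42218 / 0.28047 = 1.505.
η > 1 ⇒ luxury.

1.505 (luxury)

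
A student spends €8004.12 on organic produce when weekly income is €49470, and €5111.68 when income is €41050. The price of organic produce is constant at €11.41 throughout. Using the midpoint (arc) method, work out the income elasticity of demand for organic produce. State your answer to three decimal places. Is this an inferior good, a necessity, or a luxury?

2.371 (luxury)

With a constant price, Q₁ = 8004.12/11.41 = 701.500 and Q₂ = 5111.68/11.41 = 448.000 (equivalently, work directly with expenditure since P cancels).
Midpoint %ΔQ = (5111.68 − 8004.12)/6557.90 = -0.44106; midpoint %ΔI = (41050 − 49470)/45260 = -0.18604.
η = -0.44106 / -0.18604 = 2.371.
η > 1 ⇒ luxury.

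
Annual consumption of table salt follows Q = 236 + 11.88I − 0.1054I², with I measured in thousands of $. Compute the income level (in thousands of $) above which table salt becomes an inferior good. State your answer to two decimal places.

dQ/dI = 11.88 − 0.2108I.
The good is inferior where dQ/dI < 0. Setting dQ/dI = 0 gives I = 11.88 / 0.2108 = 56.36.

56.36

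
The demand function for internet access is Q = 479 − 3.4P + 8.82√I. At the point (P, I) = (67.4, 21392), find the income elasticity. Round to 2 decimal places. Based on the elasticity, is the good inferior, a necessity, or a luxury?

0.42 (necessity)

At P = 67.4, I = 21392: Q = 1539.854.
Holding P constant, ∂Q/∂I = 8.82/(2√I) = 0.0301518.
η_I = (∂Q/∂I)·(I/Q) = 0.0301518 × (21392/1539.854) = 0.42.
Since 0 < η < 1, this is a necessity.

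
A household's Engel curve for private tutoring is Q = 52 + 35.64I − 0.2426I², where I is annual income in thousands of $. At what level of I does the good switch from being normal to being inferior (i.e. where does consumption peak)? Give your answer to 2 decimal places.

dQ/dI = 35.64 − 0.4852I.
The good is inferior where dQ/dI < 0. Setting dQ/dI = 0 gives I = 35.64 / 0.4852 = 73.45.

73.45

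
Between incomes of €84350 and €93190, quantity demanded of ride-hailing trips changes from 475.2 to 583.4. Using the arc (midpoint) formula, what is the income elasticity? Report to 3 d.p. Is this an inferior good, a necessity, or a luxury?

2.053 (luxury)

ΔQ = 583.4 − 475.2 = 108.2; midpoint Q̄ = (475.2 + 583.4)/2 = 529.3.
ΔI = 93190 − 84350 = 8840; midpoint Ī = (84350 + 93190)/2 = 88770.
η = (ΔQ/Q̄) ÷ (ΔI/Ī) = (108.2/529.3) ÷ (8840/88770) = 2.053.
η > 1 ⇒ luxury.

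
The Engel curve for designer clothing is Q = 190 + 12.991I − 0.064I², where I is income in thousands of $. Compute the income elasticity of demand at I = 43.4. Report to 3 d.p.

At I = 43.4: Q = 633.2616.
dQ/dI = 12.991 − 0.128I = 7.43580.
η = (dQ/dI)·(I/Q) = 7.43580 × (43.4/633.2616) = 0.510.

0.510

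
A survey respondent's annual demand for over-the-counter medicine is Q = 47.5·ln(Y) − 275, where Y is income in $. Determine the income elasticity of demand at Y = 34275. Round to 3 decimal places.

At Y = 34275: Q = 221.003.
dQ/dY = 47.5/Y = 0.00138585 at this income.
η = (dQ/dY)·(Y/Q) = 0.00138585 × (34275/221.003) = 0.215.

0.215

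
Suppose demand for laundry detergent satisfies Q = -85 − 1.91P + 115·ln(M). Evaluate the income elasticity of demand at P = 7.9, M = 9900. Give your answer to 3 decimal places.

At P = 7.9, M = 9900: Q = 957.944.
Holding P constant, ∂Q/∂M = 115/M = 0.0116162.
η_M = (∂Q/∂M)·(M/Q) = 0.0116162 × (9900/957.944) = 0.120.

0.120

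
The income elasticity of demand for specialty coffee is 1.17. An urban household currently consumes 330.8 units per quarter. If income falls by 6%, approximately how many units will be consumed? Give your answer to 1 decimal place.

307.6

%ΔQ ≈ η × %ΔI = 1.17 × (-6%) = -7.02%.
New Q ≈ 330.8 × (1 − 0.0702) = 307.6.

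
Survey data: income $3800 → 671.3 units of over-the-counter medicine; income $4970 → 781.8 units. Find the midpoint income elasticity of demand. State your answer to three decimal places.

ΔQ = 781.8 − 671.3 = 110.5; midpoint Q̄ = (671.3 + 781.8)/2 = 726.55.
ΔI = 4970 − 3800 = 1170; midpoint Ī = (3800 + 4970)/2 = 4385.
η = (ΔQ/Q̄) ÷ (ΔI/Ī) = (110.5/726.55) ÷ (1170/4385) = 0.570.

0.570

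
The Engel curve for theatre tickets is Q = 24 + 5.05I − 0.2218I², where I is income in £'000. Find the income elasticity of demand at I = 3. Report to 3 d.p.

0.300

At I = 3: Q = 37.1538.
dQ/dI = 5.05 − 0.4436I = 3.71920.
η = (dQ/dI)·(I/Q) = 3.71920 × (3/37.1538) = 0.300.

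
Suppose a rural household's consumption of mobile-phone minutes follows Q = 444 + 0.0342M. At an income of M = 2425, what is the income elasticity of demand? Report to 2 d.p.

At M = 2425: Q = 526.935.
dQ/dM = 0.0342.
η = (dQ/dM)·(M/Q) = 0.0342 × (2425/526.935) = 0.16.

0.16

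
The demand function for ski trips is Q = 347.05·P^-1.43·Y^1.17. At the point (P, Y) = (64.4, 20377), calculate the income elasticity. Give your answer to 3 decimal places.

For a multiplicative demand Q = A·P^α·Y^β, the income elasticity is β everywhere.
Here β = 1.17, so η = 1.170.

1.170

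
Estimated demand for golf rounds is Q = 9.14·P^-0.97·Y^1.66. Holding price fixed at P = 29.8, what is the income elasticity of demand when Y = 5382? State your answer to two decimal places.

For a multiplicative demand Q = A·P^α·Y^β, the income elasticity is β everywhere.
Here β = 1.66, so η = 1.66.

1.66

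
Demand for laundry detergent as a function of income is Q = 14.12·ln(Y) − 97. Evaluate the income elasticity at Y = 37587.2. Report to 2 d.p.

At Y = 37587.2: Q = 51.746.
dQ/dY = 14.12/Y = 0.00037566 at this income.
η = (dQ/dY)·(Y/Q) = 0.00037566 × (37587.2/51.746) = 0.27.

0.27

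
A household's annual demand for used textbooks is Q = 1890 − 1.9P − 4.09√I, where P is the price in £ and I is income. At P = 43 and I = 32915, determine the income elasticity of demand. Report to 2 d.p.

At P = 43, I = 32915: Q = 1066.272.
Holding P constant, ∂Q/∂I = -4.09/(2√I) = -0.0112719.
η_I = (∂Q/∂I)·(I/Q) = -0.0112719 × (32915/1066.272) = -0.35.

-0.35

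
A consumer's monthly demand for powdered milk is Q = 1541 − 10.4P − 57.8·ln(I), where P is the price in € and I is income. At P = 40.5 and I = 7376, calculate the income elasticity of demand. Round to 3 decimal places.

At P = 40.5, I = 7376: Q = 605.034.
Holding P constant, ∂Q/∂I = -57.8/I = -0.00783623.
η_I = (∂Q/∂I)·(I/Q) = -0.00783623 × (7376/605.034) = -0.096.

-0.096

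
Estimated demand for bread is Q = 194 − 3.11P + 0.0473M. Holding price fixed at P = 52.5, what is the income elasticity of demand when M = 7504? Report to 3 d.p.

At P = 52.5, M = 7504: Q = 385.664.
Holding P constant, ∂Q/∂M = 0.0473.
η_M = (∂Q/∂M)·(M/Q) = 0.0473 × (7504/385.664) = 0.920.

0.920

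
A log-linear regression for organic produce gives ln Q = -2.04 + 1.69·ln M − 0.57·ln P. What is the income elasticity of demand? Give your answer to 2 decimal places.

In a log-linear demand, the coefficient on ln M is the income elasticity.
So η = 1.69.

1.69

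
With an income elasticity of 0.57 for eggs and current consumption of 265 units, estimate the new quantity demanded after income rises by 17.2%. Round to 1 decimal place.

%ΔQ ≈ η × %ΔI = 0.57 × 17.2% = 9.804%.
New Q ≈ 265 × (1 + 0.09804) = 291.0.

291.0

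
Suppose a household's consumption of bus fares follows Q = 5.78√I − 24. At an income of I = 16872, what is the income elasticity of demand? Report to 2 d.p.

At I = 16872: Q = 726.777.
dQ/dI = 5.78/(2√I) = 0.0222492 at this income.
η = (dQ/dI)·(I/Q) = 0.0222492 × (16872/726.777) = 0.52.

0.52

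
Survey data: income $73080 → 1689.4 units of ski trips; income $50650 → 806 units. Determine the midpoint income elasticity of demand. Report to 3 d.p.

ΔQ = 806 − 1689.4 = -883.4; midpoint Q̄ = (1689.4 + 806)/2 = 1247.7.
ΔI = 50650 − 73080 = -22430; midpoint Ī = (73080 + 50650)/2 = 61865.
η = (ΔQ/Q̄) ÷ (ΔI/Ī) = (-883.4/1247.7) ÷ (-22430/61865) = 1.953.

1.953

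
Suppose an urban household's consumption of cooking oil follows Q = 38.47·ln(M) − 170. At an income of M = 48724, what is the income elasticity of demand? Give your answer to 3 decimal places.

At M = 48724: Q = 245.242.
dQ/dM = 38.47/M = 0.000789549 at this income.
η = (dQ/dM)·(M/Q) = 0.000789549 × (48724/245.242) = 0.157.

0.157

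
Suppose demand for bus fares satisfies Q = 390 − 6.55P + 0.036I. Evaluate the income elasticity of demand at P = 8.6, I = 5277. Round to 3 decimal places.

0.363

At P = 8.6, I = 5277: Q = 523.642.
Holding P constant, ∂Q/∂I = 0.036.
η_I = (∂Q/∂I)·(I/Q) = 0.036 × (5277/523.642) = 0.363.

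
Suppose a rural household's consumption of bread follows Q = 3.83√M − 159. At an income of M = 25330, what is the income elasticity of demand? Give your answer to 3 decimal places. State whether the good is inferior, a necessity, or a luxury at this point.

0.676 (necessity)

At M = 25330: Q = 450.560.
dQ/dM = 3.83/(2√M) = 0.0120324 at this income.
η = (dQ/dM)·(M/Q) = 0.0120324 × (25330/450.560) = 0.676.
Since 0 < η < 1, the good is a necessity.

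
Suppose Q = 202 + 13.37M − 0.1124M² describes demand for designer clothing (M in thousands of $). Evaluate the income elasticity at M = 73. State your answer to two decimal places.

At M = 73: Q = 579.0304.
dQ/dM = 13.37 − 0.2248M = -3.04040.
η = (dQ/dM)·(M/Q) = -3.04040 × (73/579.0304) = -0.38.

-0.38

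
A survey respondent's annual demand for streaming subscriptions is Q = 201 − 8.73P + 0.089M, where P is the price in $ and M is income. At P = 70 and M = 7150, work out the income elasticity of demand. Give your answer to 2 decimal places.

2.81

At P = 70, M = 7150: Q = 226.250.
Holding P constant, ∂Q/∂M = 0.089.
η_M = (∂Q/∂M)·(M/Q) = 0.089 × (7150/226.250) = 2.81.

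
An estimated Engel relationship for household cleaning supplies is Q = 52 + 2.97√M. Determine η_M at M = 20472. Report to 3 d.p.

At M = 20472: Q = 476.949.
dQ/dM = 2.97/(2√M) = 0.0103788 at this income.
η = (dQ/dM)·(M/Q) = 0.0103788 × (20472/476.949) = 0.445.

0.445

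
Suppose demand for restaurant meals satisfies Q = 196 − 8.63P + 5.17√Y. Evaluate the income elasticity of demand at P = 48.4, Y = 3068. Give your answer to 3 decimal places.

2.214

At P = 48.4, Y = 3068: Q = 64.672.
Holding P constant, ∂Q/∂Y = 5.17/(2√Y) = 0.0466695.
η_Y = (∂Q/∂Y)·(Y/Q) = 0.0466695 × (3068/64.672) = 2.214.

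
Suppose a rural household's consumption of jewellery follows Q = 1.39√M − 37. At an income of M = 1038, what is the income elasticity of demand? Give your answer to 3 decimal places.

At M = 1038: Q = 7.783.
dQ/dM = 1.39/(2√M) = 0.0215718 at this income.
η = (dQ/dM)·(M/Q) = 0.0215718 × (1038/7.783) = 2.877.

2.877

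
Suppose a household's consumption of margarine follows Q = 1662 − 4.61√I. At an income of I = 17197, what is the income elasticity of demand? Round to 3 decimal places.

-0.286

At I = 17197: Q = 1057.457.
dQ/dI = -4.61/(2√I) = -0.017577 at this income.
η = (dQ/dI)·(I/Q) = -0.017577 × (17197/1057.457) = -0.286.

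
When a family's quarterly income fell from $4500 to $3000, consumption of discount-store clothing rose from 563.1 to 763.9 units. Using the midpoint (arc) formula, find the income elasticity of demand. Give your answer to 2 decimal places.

-0.76

ΔQ = 763.9 − 563.1 = 200.8; midpoint Q̄ = (563.1 + 763.9)/2 = 663.5.
ΔI = 3000 − 4500 = -1500; midpoint Ī = (4500 + 3000)/2 = 3750.
η = (ΔQ/Q̄) ÷ (ΔI/Ī) = (200.8/663.5) ÷ (-1500/3750) = -0.76.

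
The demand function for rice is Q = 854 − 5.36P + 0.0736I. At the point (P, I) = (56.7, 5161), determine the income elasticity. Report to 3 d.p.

0.408

At P = 56.7, I = 5161: Q = 929.938.
Holding P constant, ∂Q/∂I = 0.0736.
η_I = (∂Q/∂I)·(I/Q) = 0.0736 × (5161/929.938) = 0.408.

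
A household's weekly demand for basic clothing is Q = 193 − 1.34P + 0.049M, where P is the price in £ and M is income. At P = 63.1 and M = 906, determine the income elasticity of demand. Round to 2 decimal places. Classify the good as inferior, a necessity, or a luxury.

0.29 (necessity)

At P = 63.1, M = 906: Q = 152.840.
Holding P constant, ∂Q/∂M = 0.049.
η_M = (∂Q/∂M)·(M/Q) = 0.049 × (906/152.840) = 0.29.
Since 0 < η < 1, this is a necessity.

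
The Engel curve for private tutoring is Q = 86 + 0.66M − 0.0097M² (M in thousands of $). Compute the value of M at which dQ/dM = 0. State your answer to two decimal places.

dQ/dM = 0.66 − 0.0194M.
The good is inferior where dQ/dM < 0. Setting dQ/dM = 0 gives M = 0.66 / 0.0194 = 34.02.

34.02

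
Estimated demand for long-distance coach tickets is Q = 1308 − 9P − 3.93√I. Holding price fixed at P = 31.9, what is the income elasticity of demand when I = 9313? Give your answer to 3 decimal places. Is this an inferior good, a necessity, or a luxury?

-0.296 (inferior good)

At P = 31.9, I = 9313: Q = 641.640.
Holding P constant, ∂Q/∂I = -3.93/(2√I) = -0.0203619.
η_I = (∂Q/∂I)·(I/Q) = -0.0203619 × (9313/641.640) = -0.296.
Since η < 0, this is an inferior good.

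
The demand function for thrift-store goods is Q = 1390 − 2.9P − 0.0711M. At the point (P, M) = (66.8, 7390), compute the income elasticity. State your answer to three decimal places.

-0.783

At P = 66.8, M = 7390: Q = 670.851.
Holding P constant, ∂Q/∂M = −0.0711.
η_M = (∂Q/∂M)·(M/Q) = -0.0711 × (7390/670.851) = -0.783.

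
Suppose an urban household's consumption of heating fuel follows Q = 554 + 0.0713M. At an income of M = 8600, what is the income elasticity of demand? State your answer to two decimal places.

0.53

At M = 8600: Q = 1167.180.
dQ/dM = 0.0713.
η = (dQ/dM)·(M/Q) = 0.0713 × (8600/1167.180) = 0.53.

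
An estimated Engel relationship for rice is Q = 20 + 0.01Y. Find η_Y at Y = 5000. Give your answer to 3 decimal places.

At Y = 5000: Q = 70.000.
dQ/dY = 0.01.
η = (dQ/dY)·(Y/Q) = 0.01 × (5000/70.000) = 0.714.

0.714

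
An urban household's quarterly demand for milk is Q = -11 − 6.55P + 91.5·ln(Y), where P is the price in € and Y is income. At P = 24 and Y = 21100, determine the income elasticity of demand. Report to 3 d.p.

0.123

At P = 24, Y = 21100: Q = 742.868.
Holding P constant, ∂Q/∂Y = 91.5/Y = 0.00433649.
η_Y = (∂Q/∂Y)·(Y/Q) = 0.00433649 × (21100/742.868) = 0.123.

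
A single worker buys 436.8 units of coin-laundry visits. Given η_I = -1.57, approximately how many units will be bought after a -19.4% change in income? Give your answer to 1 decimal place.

%ΔQ ≈ η × %ΔI = -1.57 × (-19.4%) = 30.458%.
New Q ≈ 436.8 × (1 + 0.30458) = 569.8.

569.8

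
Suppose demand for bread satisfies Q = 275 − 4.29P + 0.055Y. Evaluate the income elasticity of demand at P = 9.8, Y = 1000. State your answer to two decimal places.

0.19

At P = 9.8, Y = 1000: Q = 287.958.
Holding P constant, ∂Q/∂Y = 0.055.
η_Y = (∂Q/∂Y)·(Y/Q) = 0.055 × (1000/287.958) = 0.19.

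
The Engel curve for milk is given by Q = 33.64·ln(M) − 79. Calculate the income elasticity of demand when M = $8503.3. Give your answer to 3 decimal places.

At M = 8503.3: Q = 225.382.
dQ/dM = 33.64/M = 0.00395611 at this income.
η = (dQ/dM)·(M/Q) = 0.00395611 × (8503.3/225.382) = 0.149.

0.149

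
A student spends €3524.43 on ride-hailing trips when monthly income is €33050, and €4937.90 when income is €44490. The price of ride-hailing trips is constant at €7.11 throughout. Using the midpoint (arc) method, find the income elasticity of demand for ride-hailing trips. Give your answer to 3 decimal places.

With a constant price, Q₁ = 3524.43/7.11 = 495.700 and Q₂ = 4937.90/7.11 = 694.501 (equivalently, work directly with expenditure since P cancels).
Midpoint %ΔQ = (4937.90 − 3524.43)/4231.17 = 0.33406; midpoint %ΔI = (44490 − 33050)/38770 = 0.29507.
η = 0.33406 / 0.29507 = 1.132.

1.132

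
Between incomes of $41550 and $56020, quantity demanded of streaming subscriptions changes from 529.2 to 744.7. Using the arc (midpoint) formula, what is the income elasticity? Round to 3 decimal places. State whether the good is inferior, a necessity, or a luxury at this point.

ΔQ = 744.7 − 529.2 = 215.5; midpoint Q̄ = (529.2 + 744.7)/2 = 636.95.
ΔI = 56020 − 41550 = 14470; midpoint Ī = (41550 + 56020)/2 = 48785.
η = (ΔQ/Q̄) ÷ (ΔI/Ī) = (215.5/636.95) ÷ (14470/48785) = 1.141.
η > 1 ⇒ luxury.

1.141 (luxury)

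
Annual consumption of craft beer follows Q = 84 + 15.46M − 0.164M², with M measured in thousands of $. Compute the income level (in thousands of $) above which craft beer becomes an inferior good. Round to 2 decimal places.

dQ/dM = 15.46 − 0.328M.
The good is inferior where dQ/dM < 0. Setting dQ/dM = 0 gives M = 15.46 / 0.328 = 47.13.

47.13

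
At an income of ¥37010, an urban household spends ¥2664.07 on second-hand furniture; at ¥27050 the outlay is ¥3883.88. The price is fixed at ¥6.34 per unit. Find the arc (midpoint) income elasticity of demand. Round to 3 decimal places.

-1.198

With a constant price, Q₁ = 2664.07/6.34 = 420.200 and Q₂ = 3883.88/6.34 = 612.599 (equivalently, work directly with expenditure since P cancels).
Midpoint %ΔQ = (3883.88 − 2664.07)/3273.98 = 0.37258; midpoint %ΔI = (27050 − 37010)/32030 = -0.31096.
η = 0.37258 / -0.31096 = -1.198.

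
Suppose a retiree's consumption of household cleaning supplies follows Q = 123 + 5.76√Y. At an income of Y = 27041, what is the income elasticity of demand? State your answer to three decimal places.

0.443

At Y = 27041: Q = 1070.183.
dQ/dY = 5.76/(2√Y) = 0.0175138 at this income.
η = (dQ/dY)·(Y/Q) = 0.0175138 × (27041/1070.183) = 0.443.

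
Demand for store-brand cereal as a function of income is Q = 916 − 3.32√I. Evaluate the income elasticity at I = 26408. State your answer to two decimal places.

At I = 26408: Q = 376.482.
dQ/dI = -3.32/(2√I) = -0.010215 at this income.
η = (dQ/dI)·(I/Q) = -0.010215 × (26408/376.482) = -0.72.

-0.72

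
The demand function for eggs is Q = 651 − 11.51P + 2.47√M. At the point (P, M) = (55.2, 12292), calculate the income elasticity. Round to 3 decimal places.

At P = 55.2, M = 12292: Q = 289.495.
Holding P constant, ∂Q/∂M = 2.47/(2√M) = 0.0111392.
η_M = (∂Q/∂M)·(M/Q) = 0.0111392 × (12292/289.495) = 0.473.

0.473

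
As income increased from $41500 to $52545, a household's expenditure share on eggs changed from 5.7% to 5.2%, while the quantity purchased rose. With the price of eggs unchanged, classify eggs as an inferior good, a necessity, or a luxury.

necessity

Quantity rises but the budget share falls as income rises, so 0 < η < 1.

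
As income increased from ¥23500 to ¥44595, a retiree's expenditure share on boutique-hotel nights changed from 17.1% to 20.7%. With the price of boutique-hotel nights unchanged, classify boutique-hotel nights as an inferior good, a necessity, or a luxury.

luxury

The budget share rises as income rises, so η > 1.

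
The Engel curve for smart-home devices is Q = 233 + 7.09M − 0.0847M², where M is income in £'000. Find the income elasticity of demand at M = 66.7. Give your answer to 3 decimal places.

-0.853

At M = 66.7: Q = 329.0820.
dQ/dM = 7.09 − 0.1694M = -4.20898.
η = (dQ/dM)·(M/Q) = -4.20898 × (66.7/329.0820) = -0.853.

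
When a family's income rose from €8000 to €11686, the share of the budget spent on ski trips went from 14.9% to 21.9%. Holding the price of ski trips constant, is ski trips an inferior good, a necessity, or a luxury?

The budget share rises as income rises, so η > 1.

luxury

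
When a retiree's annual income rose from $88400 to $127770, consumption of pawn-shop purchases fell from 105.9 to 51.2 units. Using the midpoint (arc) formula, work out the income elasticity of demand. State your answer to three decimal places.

ΔQ = 51.2 − 105.9 = -54.7; midpoint Q̄ = (105.9 + 51.2)/2 = 78.55.
ΔI = 127770 − 88400 = 39370; midpoint Ī = (88400 + 127770)/2 = 108085.
η = (ΔQ/Q̄) ÷ (ΔI/Ī) = (-54.7/78.55) ÷ (39370/108085) = -1.912.

-1.912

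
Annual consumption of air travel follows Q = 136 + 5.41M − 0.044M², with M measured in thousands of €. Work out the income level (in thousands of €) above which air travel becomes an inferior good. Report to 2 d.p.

61.48

dQ/dM = 5.41 − 0.088M.
The good is inferior where dQ/dM < 0. Setting dQ/dM = 0 gives M = 5.41 / 0.088 = 61.48.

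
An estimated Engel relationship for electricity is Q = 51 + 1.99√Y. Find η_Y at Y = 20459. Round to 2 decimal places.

0.42

At Y = 20459: Q = 335.640.
dQ/dY = 1.99/(2√Y) = 0.00695634 at this income.
η = (dQ/dY)·(Y/Q) = 0.00695634 × (20459/335.640) = 0.42.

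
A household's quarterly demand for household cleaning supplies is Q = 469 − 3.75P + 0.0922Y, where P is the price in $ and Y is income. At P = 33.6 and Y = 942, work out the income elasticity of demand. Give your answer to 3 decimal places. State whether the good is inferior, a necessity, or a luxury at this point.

0.202 (necessity)

At P = 33.6, Y = 942: Q = 429.852.
Holding P constant, ∂Q/∂Y = 0.0922.
η_Y = (∂Q/∂Y)·(Y/Q) = 0.0922 × (942/429.852) = 0.202.
Since 0 < η < 1, this is a necessity.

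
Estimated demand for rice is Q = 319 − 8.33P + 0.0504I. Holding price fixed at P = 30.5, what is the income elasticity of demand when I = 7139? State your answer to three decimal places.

At P = 30.5, I = 7139: Q = 424.741.
Holding P constant, ∂Q/∂I = 0.0504.
η_I = (∂Q/∂I)·(I/Q) = 0.0504 × (7139/424.741) = 0.847.

0.847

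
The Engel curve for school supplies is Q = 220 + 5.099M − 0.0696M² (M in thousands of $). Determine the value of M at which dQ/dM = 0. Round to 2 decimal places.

36.63

dQ/dM = 5.099 − 0.1392M.
The good is inferior where dQ/dM < 0. Setting dQ/dM = 0 gives M = 5.099 / 0.1392 = 36.63.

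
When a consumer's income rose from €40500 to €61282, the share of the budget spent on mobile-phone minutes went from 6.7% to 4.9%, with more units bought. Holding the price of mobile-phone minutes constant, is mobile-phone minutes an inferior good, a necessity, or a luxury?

necessity

Quantity rises but the budget share falls as income rises, so 0 < η < 1.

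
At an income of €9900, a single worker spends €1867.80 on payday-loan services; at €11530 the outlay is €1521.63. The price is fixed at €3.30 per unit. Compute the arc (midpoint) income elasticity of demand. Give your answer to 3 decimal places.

-1.343

With a constant price, Q₁ = 1867.80/3.30 = 566.000 and Q₂ = 1521.63/3.30 = 461.100 (equivalently, work directly with expenditure since P cancels).
Midpoint %ΔQ = (1521.63 − 1867.80)/1694.72 = -0.20426; midpoint %ΔI = (11530 − 9900)/10715 = 0.15212.
η = -0.20426 / 0.15212 = -1.343.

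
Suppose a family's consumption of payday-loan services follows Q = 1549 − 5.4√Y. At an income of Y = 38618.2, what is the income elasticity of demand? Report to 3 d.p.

-1.088

At Y = 38618.2: Q = 487.818.
dQ/dY = -5.4/(2√Y) = -0.0137394 at this income.
η = (dQ/dY)·(Y/Q) = -0.0137394 × (38618.2/487.818) = -1.088.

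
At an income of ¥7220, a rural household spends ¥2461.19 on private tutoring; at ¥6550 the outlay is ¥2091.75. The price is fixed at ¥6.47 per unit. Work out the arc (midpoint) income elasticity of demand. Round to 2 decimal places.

With a constant price, Q₁ = 2461.19/6.47 = 380.400 and Q₂ = 2091.75/6.47 = 323.300 (equivalently, work directly with expenditure since P cancels).
Midpoint %ΔQ = (2091.75 − 2461.19)/2276.47 = -0.16229; midpoint %ΔI = (6550 − 7220)/6885 = -0.09731.
η = -0.16229 / -0.09731 = 1.67.

1.67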